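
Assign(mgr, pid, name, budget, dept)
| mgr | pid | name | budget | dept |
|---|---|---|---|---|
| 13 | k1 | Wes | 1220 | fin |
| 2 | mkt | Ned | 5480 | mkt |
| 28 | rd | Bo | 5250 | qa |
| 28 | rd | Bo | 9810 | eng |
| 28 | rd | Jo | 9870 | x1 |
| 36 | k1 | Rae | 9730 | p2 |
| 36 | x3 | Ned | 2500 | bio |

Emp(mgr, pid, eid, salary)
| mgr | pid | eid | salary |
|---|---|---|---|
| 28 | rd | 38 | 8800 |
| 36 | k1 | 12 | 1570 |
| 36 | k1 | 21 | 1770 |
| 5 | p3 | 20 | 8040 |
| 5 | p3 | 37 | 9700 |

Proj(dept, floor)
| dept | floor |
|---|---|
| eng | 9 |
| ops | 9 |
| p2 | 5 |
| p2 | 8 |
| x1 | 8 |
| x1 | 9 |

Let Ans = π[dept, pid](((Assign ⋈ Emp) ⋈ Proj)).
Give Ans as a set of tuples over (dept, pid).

{(eng, rd), (p2, k1), (x1, rd)}

Assign ⋈ Emp (natural join on mgr, pid): {(28, rd, Bo, 5250, qa, 38, 8800), (28, rd, Bo, 9810, eng, 38, 8800), (28, rd, Jo, 9870, x1, 38, 8800), (36, k1, Rae, 9730, p2, 12, 1570), (36, k1, Rae, 9730, p2, 21, 1770)}
(Assign ⋈ Emp) ⋈ Proj (natural join on dept): {(28, rd, Bo, 9810, eng, 38, 8800, 9), (28, rd, Jo, 9870, x1, 38, 8800, 8), (28, rd, Jo, 9870, x1, 38, 8800, 9), (36, k1, Rae, 9730, p2, 12, 1570, 5), (36, k1, Rae, 9730, p2, 12, 1570, 8), (36, k1, Rae, 9730, p2, 21, 1770, 5), (36, k1, Rae, 9730, p2, 21, 1770, 8)}
Projecting to dept, pid (4 duplicate(s) eliminated): {(eng, rd), (p2, k1), (x1, rd)}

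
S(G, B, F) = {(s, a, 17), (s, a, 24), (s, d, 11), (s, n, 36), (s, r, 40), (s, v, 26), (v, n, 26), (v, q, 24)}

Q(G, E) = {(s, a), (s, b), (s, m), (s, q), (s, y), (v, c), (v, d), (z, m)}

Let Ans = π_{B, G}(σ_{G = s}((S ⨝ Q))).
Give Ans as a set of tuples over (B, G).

Joining S and Q on G yields {(s, a, 17, a), (s, a, 17, b), (s, a, 17, m), (s, a, 17, q), (s, a, 17, y), (s, a, 24, a), (s, a, 24, b), (s, a, 24, m), (s, a, 24, q), (s, a, 24, y), (s, d, 11, a), (s, d, 11, b), (s, d, 11, m), (s, d, 11, q), (s, d, 11, y), (s, n, 36, a), (s, n, 36, b), (s, n, 36, m), (s, n, 36, q), (s, n, 36, y), (s, r, 40, a), (s, r, 40, b), (s, r, 40, m), (s, r, 40, q), (s, r, 40, y), (s, v, 26, a), (s, v, 26, b), (s, v, 26, m), (s, v, 26, q), (s, v, 26, y), (v, n, 26, c), (v, n, 26, d), (v, q, 24, c), (v, q, 24, d)}.
Filtering on G = s leaves {(s, a, 17, a), (s, a, 17, b), (s, a, 17, m), (s, a, 17, q), (s, a, 17, y), (s, a, 24, a), (s, a, 24, b), (s, a, 24, m), (s, a, 24, q), (s, a, 24, y), (s, d, 11, a), (s, d, 11, b), (s, d, 11, m), (s, d, 11, q), (s, d, 11, y), (s, n, 36, a), (s, n, 36, b), (s, n, 36, m), (s, n, 36, q), (s, n, 36, y), (s, r, 40, a), (s, r, 40, b), (s, r, 40, m), (s, r, 40, q), (s, r, 40, y), (s, v, 26, a), (s, v, 26, b), (s, v, 26, m), (s, v, 26, q), (s, v, 26, y)}.
Keep only column(s) B, G (25 duplicate(s) eliminated): {(a, s), (d, s), (n, s), (r, s), (v, s)}

{(a, s), (d, s), (n, s), (r, s), (v, s)}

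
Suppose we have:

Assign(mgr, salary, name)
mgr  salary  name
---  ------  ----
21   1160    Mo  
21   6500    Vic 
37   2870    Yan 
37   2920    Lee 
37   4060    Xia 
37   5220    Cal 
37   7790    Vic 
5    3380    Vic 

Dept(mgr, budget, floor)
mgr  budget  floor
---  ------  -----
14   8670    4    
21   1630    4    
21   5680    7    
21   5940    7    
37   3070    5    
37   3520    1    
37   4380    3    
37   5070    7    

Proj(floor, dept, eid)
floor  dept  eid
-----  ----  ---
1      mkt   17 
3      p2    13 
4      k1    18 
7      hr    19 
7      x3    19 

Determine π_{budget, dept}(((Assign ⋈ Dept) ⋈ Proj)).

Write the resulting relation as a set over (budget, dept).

{(1630, k1), (3520, mkt), (4380, p2), (5070, hr), (5070, x3), (5680, hr), (5680, x3), (5940, hr), (5940, x3)}

Natural join on mgr: {(21, 1160, Mo, 1630, 4), (21, 1160, Mo, 5680, 7), (21, 1160, Mo, 5940, 7), (21, 6500, Vic, 1630, 4), (21, 6500, Vic, 5680, 7), (21, 6500, Vic, 5940, 7), (37, 2870, Yan, 3070, 5), (37, 2870, Yan, 3520, 1), (37, 2870, Yan, 4380, 3), (37, 2870, Yan, 5070, 7), (37, 2920, Lee, 3070, 5), (37, 2920, Lee, 3520, 1), (37, 2920, Lee, 4380, 3), (37, 2920, Lee, 5070, 7), (37, 4060, Xia, 3070, 5), (37, 4060, Xia, 3520, 1), (37, 4060, Xia, 4380, 3), (37, 4060, Xia, 5070, 7), (37, 5220, Cal, 3070, 5), (37, 5220, Cal, 3520, 1), (37, 5220, Cal, 4380, 3), (37, 5220, Cal, 5070, 7), (37, 7790, Vic, 3070, 5), (37, 7790, Vic, 3520, 1), (37, 7790, Vic, 4380, 3), (37, 7790, Vic, 5070, 7)}
Natural join on floor: {(21, 1160, Mo, 1630, 4, k1, 18), (21, 1160, Mo, 5680, 7, hr, 19), (21, 1160, Mo, 5680, 7, x3, 19), (21, 1160, Mo, 5940, 7, hr, 19), (21, 1160, Mo, 5940, 7, x3, 19), (21, 6500, Vic, 1630, 4, k1, 18), (21, 6500, Vic, 5680, 7, hr, 19), (21, 6500, Vic, 5680, 7, x3, 19), (21, 6500, Vic, 5940, 7, hr, 19), (21, 6500, Vic, 5940, 7, x3, 19), (37, 2870, Yan, 3520, 1, mkt, 17), (37, 2870, Yan, 4380, 3, p2, 13), (37, 2870, Yan, 5070, 7, hr, 19), (37, 2870, Yan, 5070, 7, x3, 19), (37, 2920, Lee, 3520, 1, mkt, 17), (37, 2920, Lee, 4380, 3, p2, 13), (37, 2920, Lee, 5070, 7, hr, 19), (37, 2920, Lee, 5070, 7, x3, 19), (37, 4060, Xia, 3520, 1, mkt, 17), (37, 4060, Xia, 4380, 3, p2, 13), (37, 4060, Xia, 5070, 7, hr, 19), (37, 4060, Xia, 5070, 7, x3, 19), (37, 5220, Cal, 3520, 1, mkt, 17), (37, 5220, Cal, 4380, 3, p2, 13), (37, 5220, Cal, 5070, 7, hr, 19), (37, 5220, Cal, 5070, 7, x3, 19), (37, 7790, Vic, 3520, 1, mkt, 17), (37, 7790, Vic, 4380, 3, p2, 13), (37, 7790, Vic, 5070, 7, hr, 19), (37, 7790, Vic, 5070, 7, x3, 19)}
Keep only column(s) budget, dept (21 duplicate(s) eliminated): {(1630, k1), (3520, mkt), (4380, p2), (5070, hr), (5070, x3), (5680, hr), (5680, x3), (5940, hr), (5940, x3)}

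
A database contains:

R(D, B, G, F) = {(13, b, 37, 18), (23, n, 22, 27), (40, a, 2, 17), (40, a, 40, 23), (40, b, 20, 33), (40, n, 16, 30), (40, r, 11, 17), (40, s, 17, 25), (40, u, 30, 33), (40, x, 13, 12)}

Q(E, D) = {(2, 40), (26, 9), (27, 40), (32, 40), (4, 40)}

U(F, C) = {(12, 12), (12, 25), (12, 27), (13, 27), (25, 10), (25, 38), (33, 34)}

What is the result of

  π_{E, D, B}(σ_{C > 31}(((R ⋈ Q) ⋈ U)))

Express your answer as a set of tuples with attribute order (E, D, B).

{(2, 40, b), (2, 40, s), (2, 40, u), (27, 40, b), (27, 40, s), (27, 40, u), (32, 40, b), (32, 40, s), (32, 40, u), (4, 40, b), (4, 40, s), (4, 40, u)}

Joining R and Q on D yields {(40, a, 2, 17, 2), (40, a, 2, 17, 27), (40, a, 2, 17, 32), (40, a, 2, 17, 4), (40, a, 40, 23, 2), (40, a, 40, 23, 27), (40, a, 40, 23, 32), (40, a, 40, 23, 4), (40, b, 20, 33, 2), (40, b, 20, 33, 27), (40, b, 20, 33, 32), (40, b, 20, 33, 4), (40, n, 16, 30, 2), (40, n, 16, 30, 27), (40, n, 16, 30, 32), (40, n, 16, 30, 4), (40, r, 11, 17, 2), (40, r, 11, 17, 27), (40, r, 11, 17, 32), (40, r, 11, 17, 4), (40, s, 17, 25, 2), (40, s, 17, 25, 27), (40, s, 17, 25, 32), (40, s, 17, 25, 4), (40, u, 30, 33, 2), (40, u, 30, 33, 27), (40, u, 30, 33, 32), (40, u, 30, 33, 4), (40, x, 13, 12, 2), (40, x, 13, 12, 27), (40, x, 13, 12, 32), (40, x, 13, 12, 4)}.
Joining (R ⋈ Q) and U on F yields {(40, b, 20, 33, 2, 34), (40, b, 20, 33, 27, 34), (40, b, 20, 33, 32, 34), (40, b, 20, 33, 4, 34), (40, s, 17, 25, 2, 10), (40, s, 17, 25, 2, 38), (40, s, 17, 25, 27, 10), (40, s, 17, 25, 27, 38), (40, s, 17, 25, 32, 10), (40, s, 17, 25, 32, 38), (40, s, 17, 25, 4, 10), (40, s, 17, 25, 4, 38), (40, u, 30, 33, 2, 34), (40, u, 30, 33, 27, 34), (40, u, 30, 33, 32, 34), (40, u, 30, 33, 4, 34), (40, x, 13, 12, 2, 12), (40, x, 13, 12, 2, 25), (40, x, 13, 12, 2, 27), (40, x, 13, 12, 27, 12), (40, x, 13, 12, 27, 25), (40, x, 13, 12, 27, 27), (40, x, 13, 12, 32, 12), (40, x, 13, 12, 32, 25), (40, x, 13, 12, 32, 27), (40, x, 13, 12, 4, 12), (40, x, 13, 12, 4, 25), (40, x, 13, 12, 4, 27)}.
Filtering on C > 31 leaves {(40, b, 20, 33, 2, 34), (40, b, 20, 33, 27, 34), (40, b, 20, 33, 32, 34), (40, b, 20, 33, 4, 34), (40, s, 17, 25, 2, 38), (40, s, 17, 25, 27, 38), (40, s, 17, 25, 32, 38), (40, s, 17, 25, 4, 38), (40, u, 30, 33, 2, 34), (40, u, 30, 33, 27, 34), (40, u, 30, 33, 32, 34), (40, u, 30, 33, 4, 34)}.
π_{E, D, B} gives {(2, 40, b), (2, 40, s), (2, 40, u), (27, 40, b), (27, 40, s), (27, 40, u), (32, 40, b), (32, 40, s), (32, 40, u), (4, 40, b), (4, 40, s), (4, 40, u)}.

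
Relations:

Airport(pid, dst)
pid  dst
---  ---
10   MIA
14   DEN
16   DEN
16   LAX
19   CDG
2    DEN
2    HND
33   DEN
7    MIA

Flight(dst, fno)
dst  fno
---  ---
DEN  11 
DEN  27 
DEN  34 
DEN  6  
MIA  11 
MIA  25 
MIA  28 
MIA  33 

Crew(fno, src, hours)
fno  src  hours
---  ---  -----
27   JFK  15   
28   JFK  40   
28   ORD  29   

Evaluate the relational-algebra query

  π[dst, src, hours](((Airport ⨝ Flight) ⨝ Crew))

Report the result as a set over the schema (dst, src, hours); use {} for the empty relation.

Joining Airport and Flight on dst yields {(10, MIA, 11), (10, MIA, 25), (10, MIA, 28), (10, MIA, 33), (14, DEN, 11), (14, DEN, 27), (14, DEN, 34), (14, DEN, 6), (16, DEN, 11), (16, DEN, 27), (16, DEN, 34), (16, DEN, 6), (2, DEN, 11), (2, DEN, 27), (2, DEN, 34), (2, DEN, 6), (33, DEN, 11), (33, DEN, 27), (33, DEN, 34), (33, DEN, 6), (7, MIA, 11), (7, MIA, 25), (7, MIA, 28), (7, MIA, 33)}.
Joining (Airport ⨝ Flight) and Crew on fno yields {(10, MIA, 28, JFK, 40), (10, MIA, 28, ORD, 29), (14, DEN, 27, JFK, 15), (16, DEN, 27, JFK, 15), (2, DEN, 27, JFK, 15), (33, DEN, 27, JFK, 15), (7, MIA, 28, JFK, 40), (7, MIA, 28, ORD, 29)}.
Projecting to dst, src, hours (5 duplicate(s) eliminated): {(DEN, JFK, 15), (MIA, JFK, 40), (MIA, ORD, 29)}

{(DEN, JFK, 15), (MIA, JFK, 40), (MIA, ORD, 29)}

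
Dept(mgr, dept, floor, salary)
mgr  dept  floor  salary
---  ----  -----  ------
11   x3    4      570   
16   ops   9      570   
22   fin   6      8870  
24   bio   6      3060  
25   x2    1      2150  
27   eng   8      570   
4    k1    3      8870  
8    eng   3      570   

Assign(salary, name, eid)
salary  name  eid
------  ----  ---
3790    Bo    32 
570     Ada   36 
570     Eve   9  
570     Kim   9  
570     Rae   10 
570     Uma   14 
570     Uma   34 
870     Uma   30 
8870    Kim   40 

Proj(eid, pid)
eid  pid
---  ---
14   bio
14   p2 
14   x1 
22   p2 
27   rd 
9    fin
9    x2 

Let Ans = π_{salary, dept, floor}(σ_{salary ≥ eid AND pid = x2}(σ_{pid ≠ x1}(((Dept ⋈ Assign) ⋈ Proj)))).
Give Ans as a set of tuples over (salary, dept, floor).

{(570, eng, 3), (570, eng, 8), (570, ops, 9), (570, x3, 4)}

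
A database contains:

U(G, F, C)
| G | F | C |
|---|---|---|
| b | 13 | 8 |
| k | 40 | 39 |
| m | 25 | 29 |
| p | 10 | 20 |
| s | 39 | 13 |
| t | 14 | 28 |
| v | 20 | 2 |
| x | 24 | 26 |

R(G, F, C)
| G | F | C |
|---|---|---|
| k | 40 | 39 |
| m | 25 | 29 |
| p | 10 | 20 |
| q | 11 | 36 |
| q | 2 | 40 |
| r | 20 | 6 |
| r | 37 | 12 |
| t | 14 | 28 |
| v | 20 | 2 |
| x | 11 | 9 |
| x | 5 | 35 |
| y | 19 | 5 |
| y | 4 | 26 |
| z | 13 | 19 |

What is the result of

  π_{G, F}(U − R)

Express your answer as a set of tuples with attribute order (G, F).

{(b, 13), (s, 39), (x, 24)}

Difference: {(b, 13, 8), (k, 40, 39), (m, 25, 29), (p, 10, 20), (s, 39, 13), (t, 14, 28), (v, 20, 2), (x, 24, 26)} with {(k, 40, 39), (m, 25, 29), (p, 10, 20), (q, 11, 36), (q, 2, 40), (r, 20, 6), (r, 37, 12), (t, 14, 28), (v, 20, 2), (x, 11, 9), (x, 5, 35), (y, 19, 5), (y, 4, 26), (z, 13, 19)} → {(b, 13, 8), (s, 39, 13), (x, 24, 26)}
π_{G, F} gives {(b, 13), (s, 39), (x, 24)}.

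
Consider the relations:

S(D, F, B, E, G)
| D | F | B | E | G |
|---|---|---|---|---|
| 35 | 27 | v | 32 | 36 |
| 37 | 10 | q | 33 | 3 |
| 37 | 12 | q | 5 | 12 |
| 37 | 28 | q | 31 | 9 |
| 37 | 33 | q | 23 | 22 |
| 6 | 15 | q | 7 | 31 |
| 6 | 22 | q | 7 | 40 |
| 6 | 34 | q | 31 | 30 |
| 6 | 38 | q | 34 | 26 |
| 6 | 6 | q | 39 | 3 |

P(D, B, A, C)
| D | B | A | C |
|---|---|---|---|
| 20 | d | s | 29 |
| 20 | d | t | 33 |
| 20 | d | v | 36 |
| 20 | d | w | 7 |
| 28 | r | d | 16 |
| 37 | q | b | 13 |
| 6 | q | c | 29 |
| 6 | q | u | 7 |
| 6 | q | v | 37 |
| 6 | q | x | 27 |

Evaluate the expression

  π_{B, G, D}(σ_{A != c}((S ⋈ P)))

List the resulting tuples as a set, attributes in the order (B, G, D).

{(q, 12, 37), (q, 22, 37), (q, 26, 6), (q, 3, 37), (q, 3, 6), (q, 30, 6), (q, 31, 6), (q, 40, 6), (q, 9, 37)}

S ⋈ P (natural join on D, B): {(37, 10, q, 33, 3, b, 13), (37, 12, q, 5, 12, b, 13), (37, 28, q, 31, 9, b, 13), (37, 33, q, 23, 22, b, 13), (6, 15, q, 7, 31, c, 29), (6, 15, q, 7, 31, u, 7), (6, 15, q, 7, 31, v, 37), (6, 15, q, 7, 31, x, 27), (6, 22, q, 7, 40, c, 29), (6, 22, q, 7, 40, u, 7), (6, 22, q, 7, 40, v, 37), (6, 22, q, 7, 40, x, 27), (6, 34, q, 31, 30, c, 29), (6, 34, q, 31, 30, u, 7), (6, 34, q, 31, 30, v, 37), (6, 34, q, 31, 30, x, 27), (6, 38, q, 34, 26, c, 29), (6, 38, q, 34, 26, u, 7), (6, 38, q, 34, 26, v, 37), (6, 38, q, 34, 26, x, 27), (6, 6, q, 39, 3, c, 29), (6, 6, q, 39, 3, u, 7), (6, 6, q, 39, 3, v, 37), (6, 6, q, 39, 3, x, 27)}
σ[A != c]: keep tuples satisfying A != c → {(37, 10, q, 33, 3, b, 13), (37, 12, q, 5, 12, b, 13), (37, 28, q, 31, 9, b, 13), (37, 33, q, 23, 22, b, 13), (6, 15, q, 7, 31, u, 7), (6, 15, q, 7, 31, v, 37), (6, 15, q, 7, 31, x, 27), (6, 22, q, 7, 40, u, 7), (6, 22, q, 7, 40, v, 37), (6, 22, q, 7, 40, x, 27), (6, 34, q, 31, 30, u, 7), (6, 34, q, 31, 30, v, 37), (6, 34, q, 31, 30, x, 27), (6, 38, q, 34, 26, u, 7), (6, 38, q, 34, 26, v, 37), (6, 38, q, 34, 26, x, 27), (6, 6, q, 39, 3, u, 7), (6, 6, q, 39, 3, v, 37), (6, 6, q, 39, 3, x, 27)}
π[B, G, D]: project onto (B, G, D) (10 duplicate(s) eliminated) → {(q, 12, 37), (q, 22, 37), (q, 26, 6), (q, 3, 37), (q, 3, 6), (q, 30, 6), (q, 31, 6), (q, 40, 6), (q, 9, 37)}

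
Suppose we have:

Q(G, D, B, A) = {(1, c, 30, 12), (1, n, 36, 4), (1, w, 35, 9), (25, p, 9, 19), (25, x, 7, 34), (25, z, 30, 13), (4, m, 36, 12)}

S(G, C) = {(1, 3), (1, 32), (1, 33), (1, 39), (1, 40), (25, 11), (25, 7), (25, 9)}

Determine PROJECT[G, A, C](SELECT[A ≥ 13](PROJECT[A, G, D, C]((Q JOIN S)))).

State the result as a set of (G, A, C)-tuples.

Natural join on G: {(1, c, 30, 12, 3), (1, c, 30, 12, 32), (1, c, 30, 12, 33), (1, c, 30, 12, 39), (1, c, 30, 12, 40), (1, n, 36, 4, 3), (1, n, 36, 4, 32), (1, n, 36, 4, 33), (1, n, 36, 4, 39), (1, n, 36, 4, 40), (1, w, 35, 9, 3), (1, w, 35, 9, 32), (1, w, 35, 9, 33), (1, w, 35, 9, 39), (1, w, 35, 9, 40), (25, p, 9, 19, 11), (25, p, 9, 19, 7), (25, p, 9, 19, 9), (25, x, 7, 34, 11), (25, x, 7, 34, 7), (25, x, 7, 34, 9), (25, z, 30, 13, 11), (25, z, 30, 13, 7), (25, z, 30, 13, 9)}
Keep only column(s) A, G, D, C: {(12, 1, c, 3), (12, 1, c, 32), (12, 1, c, 33), (12, 1, c, 39), (12, 1, c, 40), (13, 25, z, 11), (13, 25, z, 7), (13, 25, z, 9), (19, 25, p, 11), (19, 25, p, 7), (19, 25, p, 9), (34, 25, x, 11), (34, 25, x, 7), (34, 25, x, 9), (4, 1, n, 3), (4, 1, n, 32), (4, 1, n, 33), (4, 1, n, 39), (4, 1, n, 40), (9, 1, w, 3), (9, 1, w, 32), (9, 1, w, 33), (9, 1, w, 39), (9, 1, w, 40)}
Selection A ≥ 13: {(13, 25, z, 11), (13, 25, z, 7), (13, 25, z, 9), (19, 25, p, 11), (19, 25, p, 7), (19, 25, p, 9), (34, 25, x, 11), (34, 25, x, 7), (34, 25, x, 9)}
Keep only column(s) G, A, C: {(25, 13, 11), (25, 13, 7), (25, 13, 9), (25, 19, 11), (25, 19, 7), (25, 19, 9), (25, 34, 11), (25, 34, 7), (25, 34, 9)}

{(25, 13, 11), (25, 13, 7), (25, 13, 9), (25, 19, 11), (25, 19, 7), (25, 19, 9), (25, 34, 11), (25, 34, 7), (25, 34, 9)}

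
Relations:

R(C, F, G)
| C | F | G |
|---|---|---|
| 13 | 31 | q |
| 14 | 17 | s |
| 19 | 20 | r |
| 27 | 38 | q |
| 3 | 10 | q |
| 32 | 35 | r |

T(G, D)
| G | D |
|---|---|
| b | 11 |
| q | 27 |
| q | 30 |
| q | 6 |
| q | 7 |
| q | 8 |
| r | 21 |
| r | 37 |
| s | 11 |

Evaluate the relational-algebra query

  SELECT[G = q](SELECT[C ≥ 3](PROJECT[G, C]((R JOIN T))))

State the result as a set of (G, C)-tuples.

Natural join on G: {(13, 31, q, 27), (13, 31, q, 30), (13, 31, q, 6), (13, 31, q, 7), (13, 31, q, 8), (14, 17, s, 11), (19, 20, r, 21), (19, 20, r, 37), (27, 38, q, 27), (27, 38, q, 30), (27, 38, q, 6), (27, 38, q, 7), (27, 38, q, 8), (3, 10, q, 27), (3, 10, q, 30), (3, 10, q, 6), (3, 10, q, 7), (3, 10, q, 8), (32, 35, r, 21), (32, 35, r, 37)}
Keep only column(s) G, C (14 duplicate(s) eliminated): {(q, 13), (q, 27), (q, 3), (r, 19), (r, 32), (s, 14)}
Filtering on C ≥ 3 leaves {(q, 13), (q, 27), (q, 3), (r, 19), (r, 32), (s, 14)}.
Filtering on G = q leaves {(q, 13), (q, 27), (q, 3)}.

{(q, 13), (q, 27), (q, 3)}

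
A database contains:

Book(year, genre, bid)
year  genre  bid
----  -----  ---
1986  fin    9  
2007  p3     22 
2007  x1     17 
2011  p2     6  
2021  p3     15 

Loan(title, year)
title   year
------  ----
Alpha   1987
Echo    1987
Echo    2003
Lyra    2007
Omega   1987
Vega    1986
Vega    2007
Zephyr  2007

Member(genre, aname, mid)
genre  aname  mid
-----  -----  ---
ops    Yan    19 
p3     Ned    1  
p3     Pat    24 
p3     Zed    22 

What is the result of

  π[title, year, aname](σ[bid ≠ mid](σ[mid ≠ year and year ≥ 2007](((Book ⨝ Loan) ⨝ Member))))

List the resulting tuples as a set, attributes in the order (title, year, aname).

Joining Book and Loan on year yields {(1986, fin, 9, Vega), (2007, p3, 22, Lyra), (2007, p3, 22, Vega), (2007, p3, 22, Zephyr), (2007, x1, 17, Lyra), (2007, x1, 17, Vega), (2007, x1, 17, Zephyr)}.
Joining (Book ⨝ Loan) and Member on genre yields {(2007, p3, 22, Lyra, Ned, 1), (2007, p3, 22, Lyra, Pat, 24), (2007, p3, 22, Lyra, Zed, 22), (2007, p3, 22, Vega, Ned, 1), (2007, p3, 22, Vega, Pat, 24), (2007, p3, 22, Vega, Zed, 22), (2007, p3, 22, Zephyr, Ned, 1), (2007, p3, 22, Zephyr, Pat, 24), (2007, p3, 22, Zephyr, Zed, 22)}.
Selection mid ≠ year and year ≥ 2007: {(2007, p3, 22, Lyra, Ned, 1), (2007, p3, 22, Lyra, Pat, 24), (2007, p3, 22, Lyra, Zed, 22), (2007, p3, 22, Vega, Ned, 1), (2007, p3, 22, Vega, Pat, 24), (2007, p3, 22, Vega, Zed, 22), (2007, p3, 22, Zephyr, Ned, 1), (2007, p3, 22, Zephyr, Pat, 24), (2007, p3, 22, Zephyr, Zed, 22)}
Selection bid ≠ mid: {(2007, p3, 22, Lyra, Ned, 1), (2007, p3, 22, Lyra, Pat, 24), (2007, p3, 22, Vega, Ned, 1), (2007, p3, 22, Vega, Pat, 24), (2007, p3, 22, Zephyr, Ned, 1), (2007, p3, 22, Zephyr, Pat, 24)}
Projecting to title, year, aname: {(Lyra, 2007, Ned), (Lyra, 2007, Pat), (Vega, 2007, Ned), (Vega, 2007, Pat), (Zephyr, 2007, Ned), (Zephyr, 2007, Pat)}

{(Lyra, 2007, Ned), (Lyra, 2007, Pat), (Vega, 2007, Ned), (Vega, 2007, Pat), (Zephyr, 2007, Ned), (Zephyr, 2007, Pat)}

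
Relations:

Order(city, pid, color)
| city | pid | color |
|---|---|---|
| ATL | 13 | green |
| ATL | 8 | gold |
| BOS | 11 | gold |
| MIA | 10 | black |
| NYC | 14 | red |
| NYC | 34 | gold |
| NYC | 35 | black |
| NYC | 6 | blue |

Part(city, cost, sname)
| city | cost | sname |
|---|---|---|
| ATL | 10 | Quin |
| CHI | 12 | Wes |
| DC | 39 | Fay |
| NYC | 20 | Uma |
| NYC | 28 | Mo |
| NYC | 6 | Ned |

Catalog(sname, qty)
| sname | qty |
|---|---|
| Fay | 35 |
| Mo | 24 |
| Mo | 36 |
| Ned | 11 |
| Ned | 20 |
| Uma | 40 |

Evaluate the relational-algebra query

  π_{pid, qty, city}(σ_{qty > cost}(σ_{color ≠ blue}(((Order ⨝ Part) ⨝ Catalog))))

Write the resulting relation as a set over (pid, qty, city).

Joining Order and Part on city yields {(ATL, 13, green, 10, Quin), (ATL, 8, gold, 10, Quin), (NYC, 14, red, 20, Uma), (NYC, 14, red, 28, Mo), (NYC, 14, red, 6, Ned), (NYC, 34, gold, 20, Uma), (NYC, 34, gold, 28, Mo), (NYC, 34, gold, 6, Ned), (NYC, 35, black, 20, Uma), (NYC, 35, black, 28, Mo), (NYC, 35, black, 6, Ned), (NYC, 6, blue, 20, Uma), (NYC, 6, blue, 28, Mo), (NYC, 6, blue, 6, Ned)}.
Joining (Order ⨝ Part) and Catalog on sname yields {(NYC, 14, red, 20, Uma, 40), (NYC, 14, red, 28, Mo, 24), (NYC, 14, red, 28, Mo, 36), (NYC, 14, red, 6, Ned, 11), (NYC, 14, red, 6, Ned, 20), (NYC, 34, gold, 20, Uma, 40), (NYC, 34, gold, 28, Mo, 24), (NYC, 34, gold, 28, Mo, 36), (NYC, 34, gold, 6, Ned, 11), (NYC, 34, gold, 6, Ned, 20), (NYC, 35, black, 20, Uma, 40), (NYC, 35, black, 28, Mo, 24), (NYC, 35, black, 28, Mo, 36), (NYC, 35, black, 6, Ned, 11), (NYC, 35, black, 6, Ned, 20), (NYC, 6, blue, 20, Uma, 40), (NYC, 6, blue, 28, Mo, 24), (NYC, 6, blue, 28, Mo, 36), (NYC, 6, blue, 6, Ned, 11), (NYC, 6, blue, 6, Ned, 20)}.
Apply σ_{color ≠ blue}; surviving tuples: {(NYC, 14, red, 20, Uma, 40), (NYC, 14, red, 28, Mo, 24), (NYC, 14, red, 28, Mo, 36), (NYC, 14, red, 6, Ned, 11), (NYC, 14, red, 6, Ned, 20), (NYC, 34, gold, 20, Uma, 40), (NYC, 34, gold, 28, Mo, 24), (NYC, 34, gold, 28, Mo, 36), (NYC, 34, gold, 6, Ned, 11), (NYC, 34, gold, 6, Ned, 20), (NYC, 35, black, 20, Uma, 40), (NYC, 35, black, 28, Mo, 24), (NYC, 35, black, 28, Mo, 36), (NYC, 35, black, 6, Ned, 11), (NYC, 35, black, 6, Ned, 20)}
Apply σ_{qty > cost}; surviving tuples: {(NYC, 14, red, 20, Uma, 40), (NYC, 14, red, 28, Mo, 36), (NYC, 14, red, 6, Ned, 11), (NYC, 14, red, 6, Ned, 20), (NYC, 34, gold, 20, Uma, 40), (NYC, 34, gold, 28, Mo, 36), (NYC, 34, gold, 6, Ned, 11), (NYC, 34, gold, 6, Ned, 20), (NYC, 35, black, 20, Uma, 40), (NYC, 35, black, 28, Mo, 36), (NYC, 35, black, 6, Ned, 11), (NYC, 35, black, 6, Ned, 20)}
Keep only column(s) pid, qty, city: {(14, 11, NYC), (14, 20, NYC), (14, 36, NYC), (14, 40, NYC), (34, 11, NYC), (34, 20, NYC), (34, 36, NYC), (34, 40, NYC), (35, 11, NYC), (35, 20, NYC), (35, 36, NYC), (35, 40, NYC)}

{(14, 11, NYC), (14, 20, NYC), (14, 36, NYC), (14, 40, NYC), (34, 11, NYC), (34, 20, NYC), (34, 36, NYC), (34, 40, NYC), (35, 11, NYC), (35, 20, NYC), (35, 36, NYC), (35, 40, NYC)}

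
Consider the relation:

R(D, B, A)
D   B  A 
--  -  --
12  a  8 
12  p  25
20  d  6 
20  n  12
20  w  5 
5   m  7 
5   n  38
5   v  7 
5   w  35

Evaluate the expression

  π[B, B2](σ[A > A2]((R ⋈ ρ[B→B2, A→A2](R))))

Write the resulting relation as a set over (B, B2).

{(d, w), (n, d), (n, m), (n, v), (n, w), (p, a), (w, m), (w, v)}

ρ[B→B2, A→A2]: schema becomes (D, B2, A2); tuples unchanged.
Natural join on D: {(12, a, 8, a, 8), (12, a, 8, p, 25), (12, p, 25, a, 8), (12, p, 25, p, 25), (20, d, 6, d, 6), (20, d, 6, n, 12), (20, d, 6, w, 5), (20, n, 12, d, 6), (20, n, 12, n, 12), (20, n, 12, w, 5), (20, w, 5, d, 6), (20, w, 5, n, 12), (20, w, 5, w, 5), (5, m, 7, m, 7), (5, m, 7, n, 38), (5, m, 7, v, 7), (5, m, 7, w, 35), (5, n, 38, m, 7), (5, n, 38, n, 38), (5, n, 38, v, 7), (5, n, 38, w, 35), (5, v, 7, m, 7), (5, v, 7, n, 38), (5, v, 7, v, 7), (5, v, 7, w, 35), (5, w, 35, m, 7), (5, w, 35, n, 38), (5, w, 35, v, 7), (5, w, 35, w, 35)}
Selection A > A2: {(12, p, 25, a, 8), (20, d, 6, w, 5), (20, n, 12, d, 6), (20, n, 12, w, 5), (5, n, 38, m, 7), (5, n, 38, v, 7), (5, n, 38, w, 35), (5, w, 35, m, 7), (5, w, 35, v, 7)}
Keep only column(s) B, B2 (1 duplicate(s) eliminated): {(d, w), (n, d), (n, m), (n, v), (n, w), (p, a), (w, m), (w, v)}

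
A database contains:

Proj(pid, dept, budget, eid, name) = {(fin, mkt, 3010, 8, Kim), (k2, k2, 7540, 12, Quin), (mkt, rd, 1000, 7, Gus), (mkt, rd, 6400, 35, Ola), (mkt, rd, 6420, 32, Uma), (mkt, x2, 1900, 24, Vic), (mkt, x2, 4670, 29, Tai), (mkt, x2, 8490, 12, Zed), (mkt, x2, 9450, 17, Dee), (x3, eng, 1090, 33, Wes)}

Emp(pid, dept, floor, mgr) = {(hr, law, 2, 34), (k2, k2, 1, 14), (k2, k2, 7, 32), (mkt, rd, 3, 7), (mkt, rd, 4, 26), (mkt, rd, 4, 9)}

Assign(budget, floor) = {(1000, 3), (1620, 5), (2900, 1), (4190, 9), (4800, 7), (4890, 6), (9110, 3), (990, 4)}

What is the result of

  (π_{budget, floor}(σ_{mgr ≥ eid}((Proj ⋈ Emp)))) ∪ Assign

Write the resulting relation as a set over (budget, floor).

Joining Proj and Emp on pid, dept yields {(k2, k2, 7540, 12, Quin, 1, 14), (k2, k2, 7540, 12, Quin, 7, 32), (mkt, rd, 1000, 7, Gus, 3, 7), (mkt, rd, 1000, 7, Gus, 4, 26), (mkt, rd, 1000, 7, Gus, 4, 9), (mkt, rd, 6400, 35, Ola, 3, 7), (mkt, rd, 6400, 35, Ola, 4, 26), (mkt, rd, 6400, 35, Ola, 4, 9), (mkt, rd, 6420, 32, Uma, 3, 7), (mkt, rd, 6420, 32, Uma, 4, 26), (mkt, rd, 6420, 32, Uma, 4, 9)}.
Selection mgr ≥ eid: {(k2, k2, 7540, 12, Quin, 1, 14), (k2, k2, 7540, 12, Quin, 7, 32), (mkt, rd, 1000, 7, Gus, 3, 7), (mkt, rd, 1000, 7, Gus, 4, 26), (mkt, rd, 1000, 7, Gus, 4, 9)}
π[budget, floor]: project onto (budget, floor) (1 duplicate(s) eliminated) → {(1000, 3), (1000, 4), (7540, 1), (7540, 7)}
Set union of the two operands is {(1000, 3), (1000, 4), (1620, 5), (2900, 1), (4190, 9), (4800, 7), (4890, 6), (7540, 1), (7540, 7), (9110, 3), (990, 4)}.

{(1000, 3), (1000, 4), (1620, 5), (2900, 1), (4190, 9), (4800, 7), (4890, 6), (7540, 1), (7540, 7), (9110, 3), (990, 4)}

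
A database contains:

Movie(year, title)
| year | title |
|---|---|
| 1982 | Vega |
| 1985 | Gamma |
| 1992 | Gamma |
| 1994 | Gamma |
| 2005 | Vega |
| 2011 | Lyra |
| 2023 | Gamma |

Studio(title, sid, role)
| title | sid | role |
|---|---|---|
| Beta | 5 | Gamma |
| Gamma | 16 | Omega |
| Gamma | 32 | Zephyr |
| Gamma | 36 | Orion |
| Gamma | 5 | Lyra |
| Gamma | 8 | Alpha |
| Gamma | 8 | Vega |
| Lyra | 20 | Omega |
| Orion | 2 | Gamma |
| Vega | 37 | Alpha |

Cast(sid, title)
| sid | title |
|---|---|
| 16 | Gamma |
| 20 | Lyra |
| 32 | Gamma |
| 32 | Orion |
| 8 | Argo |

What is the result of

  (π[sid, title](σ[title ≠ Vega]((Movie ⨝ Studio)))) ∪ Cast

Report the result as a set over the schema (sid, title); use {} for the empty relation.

Movie ⋈ Studio (natural join on title): {(1982, Vega, 37, Alpha), (1985, Gamma, 16, Omega), (1985, Gamma, 32, Zephyr), (1985, Gamma, 36, Orion), (1985, Gamma, 5, Lyra), (1985, Gamma, 8, Alpha), (1985, Gamma, 8, Vega), (1992, Gamma, 16, Omega), (1992, Gamma, 32, Zephyr), (1992, Gamma, 36, Orion), (1992, Gamma, 5, Lyra), (1992, Gamma, 8, Alpha), (1992, Gamma, 8, Vega), (1994, Gamma, 16, Omega), (1994, Gamma, 32, Zephyr), (1994, Gamma, 36, Orion), (1994, Gamma, 5, Lyra), (1994, Gamma, 8, Alpha), (1994, Gamma, 8, Vega), (2005, Vega, 37, Alpha), (2011, Lyra, 20, Omega), (2023, Gamma, 16, Omega), (2023, Gamma, 32, Zephyr), (2023, Gamma, 36, Orion), (2023, Gamma, 5, Lyra), (2023, Gamma, 8, Alpha), (2023, Gamma, 8, Vega)}
Filtering on title ≠ Vega leaves {(1985, Gamma, 16, Omega), (1985, Gamma, 32, Zephyr), (1985, Gamma, 36, Orion), (1985, Gamma, 5, Lyra), (1985, Gamma, 8, Alpha), (1985, Gamma, 8, Vega), (1992, Gamma, 16, Omega), (1992, Gamma, 32, Zephyr), (1992, Gamma, 36, Orion), (1992, Gamma, 5, Lyra), (1992, Gamma, 8, Alpha), (1992, Gamma, 8, Vega), (1994, Gamma, 16, Omega), (1994, Gamma, 32, Zephyr), (1994, Gamma, 36, Orion), (1994, Gamma, 5, Lyra), (1994, Gamma, 8, Alpha), (1994, Gamma, 8, Vega), (2011, Lyra, 20, Omega), (2023, Gamma, 16, Omega), (2023, Gamma, 32, Zephyr), (2023, Gamma, 36, Orion), (2023, Gamma, 5, Lyra), (2023, Gamma, 8, Alpha), (2023, Gamma, 8, Vega)}.
π[sid, title]: project onto (sid, title) (19 duplicate(s) eliminated) → {(16, Gamma), (20, Lyra), (32, Gamma), (36, Gamma), (5, Gamma), (8, Gamma)}
Set union of the two operands is {(16, Gamma), (20, Lyra), (32, Gamma), (32, Orion), (36, Gamma), (5, Gamma), (8, Argo), (8, Gamma)}.

{(16, Gamma), (20, Lyra), (32, Gamma), (32, Orion), (36, Gamma), (5, Gamma), (8, Argo), (8, Gamma)}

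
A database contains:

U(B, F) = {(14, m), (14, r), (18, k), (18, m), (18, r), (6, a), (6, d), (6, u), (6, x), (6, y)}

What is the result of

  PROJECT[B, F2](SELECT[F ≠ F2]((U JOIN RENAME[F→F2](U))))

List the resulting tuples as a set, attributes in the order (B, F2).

ρ[F→F2]: schema becomes (B, F2); tuples unchanged.
Joining U and RENAME[F→F2](U) on B yields {(14, m, m), (14, m, r), (14, r, m), (14, r, r), (18, k, k), (18, k, m), (18, k, r), (18, m, k), (18, m, m), (18, m, r), (18, r, k), (18, r, m), (18, r, r), (6, a, a), (6, a, d), (6, a, u), (6, a, x), (6, a, y), (6, d, a), (6, d, d), (6, d, u), (6, d, x), (6, d, y), (6, u, a), (6, u, d), (6, u, u), (6, u, x), (6, u, y), (6, x, a), (6, x, d), (6, x, u), (6, x, x), (6, x, y), (6, y, a), (6, y, d), (6, y, u), (6, y, x), (6, y, y)}.
σ[F ≠ F2]: keep tuples satisfying F ≠ F2 → {(14, m, r), (14, r, m), (18, k, m), (18, k, r), (18, m, k), (18, m, r), (18, r, k), (18, r, m), (6, a, d), (6, a, u), (6, a, x), (6, a, y), (6, d, a), (6, d, u), (6, d, x), (6, d, y), (6, u, a), (6, u, d), (6, u, x), (6, u, y), (6, x, a), (6, x, d), (6, x, u), (6, x, y), (6, y, a), (6, y, d), (6, y, u), (6, y, x)}
π_{B, F2} gives {(14, m), (14, r), (18, k), (18, m), (18, r), (6, a), (6, d), (6, u), (6, x), (6, y)} (18 duplicate(s) eliminated).

{(14, m), (14, r), (18, k), (18, m), (18, r), (6, a), (6, d), (6, u), (6, x), (6, y)}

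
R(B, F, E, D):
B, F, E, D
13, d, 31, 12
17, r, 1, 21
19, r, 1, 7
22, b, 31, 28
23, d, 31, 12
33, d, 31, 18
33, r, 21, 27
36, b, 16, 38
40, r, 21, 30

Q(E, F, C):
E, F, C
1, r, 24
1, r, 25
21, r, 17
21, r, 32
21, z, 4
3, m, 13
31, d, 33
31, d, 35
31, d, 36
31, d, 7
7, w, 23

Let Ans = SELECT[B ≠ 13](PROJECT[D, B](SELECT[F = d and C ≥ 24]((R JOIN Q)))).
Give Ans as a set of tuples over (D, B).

{(12, 23), (18, 33)}

R ⋈ Q (natural join on F, E): {(13, d, 31, 12, 33), (13, d, 31, 12, 35), (13, d, 31, 12, 36), (13, d, 31, 12, 7), (17, r, 1, 21, 24), (17, r, 1, 21, 25), (19, r, 1, 7, 24), (19, r, 1, 7, 25), (23, d, 31, 12, 33), (23, d, 31, 12, 35), (23, d, 31, 12, 36), (23, d, 31, 12, 7), (33, d, 31, 18, 33), (33, d, 31, 18, 35), (33, d, 31, 18, 36), (33, d, 31, 18, 7), (33, r, 21, 27, 17), (33, r, 21, 27, 32), (40, r, 21, 30, 17), (40, r, 21, 30, 32)}
Selection F = d and C ≥ 24: {(13, d, 31, 12, 33), (13, d, 31, 12, 35), (13, d, 31, 12, 36), (23, d, 31, 12, 33), (23, d, 31, 12, 35), (23, d, 31, 12, 36), (33, d, 31, 18, 33), (33, d, 31, 18, 35), (33, d, 31, 18, 36)}
π[D, B]: project onto (D, B) (6 duplicate(s) eliminated) → {(12, 13), (12, 23), (18, 33)}
Selection B ≠ 13: {(12, 23), (18, 33)}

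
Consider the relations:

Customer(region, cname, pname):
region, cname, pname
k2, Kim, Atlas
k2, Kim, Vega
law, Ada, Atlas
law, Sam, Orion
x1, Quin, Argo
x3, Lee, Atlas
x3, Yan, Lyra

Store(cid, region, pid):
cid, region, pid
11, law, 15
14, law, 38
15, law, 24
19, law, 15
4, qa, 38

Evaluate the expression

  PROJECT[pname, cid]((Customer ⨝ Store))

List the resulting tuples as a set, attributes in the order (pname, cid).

{(Atlas, 11), (Atlas, 14), (Atlas, 15), (Atlas, 19), (Orion, 11), (Orion, 14), (Orion, 15), (Orion, 19)}

Natural join on region: {(law, Ada, Atlas, 11, 15), (law, Ada, Atlas, 14, 38), (law, Ada, Atlas, 15, 24), (law, Ada, Atlas, 19, 15), (law, Sam, Orion, 11, 15), (law, Sam, Orion, 14, 38), (law, Sam, Orion, 15, 24), (law, Sam, Orion, 19, 15)}
Keep only column(s) pname, cid: {(Atlas, 11), (Atlas, 14), (Atlas, 15), (Atlas, 19), (Orion, 11), (Orion, 14), (Orion, 15), (Orion, 19)}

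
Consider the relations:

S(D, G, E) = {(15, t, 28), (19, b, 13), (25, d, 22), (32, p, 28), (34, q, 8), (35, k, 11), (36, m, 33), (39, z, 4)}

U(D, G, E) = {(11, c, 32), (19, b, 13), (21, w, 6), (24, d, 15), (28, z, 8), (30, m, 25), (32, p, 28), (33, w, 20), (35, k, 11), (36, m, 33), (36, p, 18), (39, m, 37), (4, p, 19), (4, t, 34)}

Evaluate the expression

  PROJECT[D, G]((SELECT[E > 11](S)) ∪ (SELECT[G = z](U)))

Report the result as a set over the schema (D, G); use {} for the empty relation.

{(15, t), (19, b), (25, d), (28, z), (32, p), (36, m)}

Apply σ_{E > 11}; surviving tuples: {(15, t, 28), (19, b, 13), (25, d, 22), (32, p, 28), (36, m, 33)}
Apply σ_{G = z}; surviving tuples: {(28, z, 8)}
Union: {(15, t, 28), (19, b, 13), (25, d, 22), (32, p, 28), (36, m, 33)} with {(28, z, 8)} → {(15, t, 28), (19, b, 13), (25, d, 22), (28, z, 8), (32, p, 28), (36, m, 33)}
Projecting to D, G: {(15, t), (19, b), (25, d), (28, z), (32, p), (36, m)}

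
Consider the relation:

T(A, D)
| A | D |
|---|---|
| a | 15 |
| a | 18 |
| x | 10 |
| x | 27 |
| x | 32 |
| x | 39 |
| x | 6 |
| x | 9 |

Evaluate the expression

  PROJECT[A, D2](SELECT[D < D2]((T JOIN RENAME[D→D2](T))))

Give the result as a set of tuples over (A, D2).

{(a, 18), (x, 10), (x, 27), (x, 32), (x, 39), (x, 9)}

ρ[D→D2]: schema becomes (A, D2); tuples unchanged.
T ⋈ RENAME[D→D2](T) (natural join on A): {(a, 15, 15), (a, 15, 18), (a, 18, 15), (a, 18, 18), (x, 10, 10), (x, 10, 27), (x, 10, 32), (x, 10, 39), (x, 10, 6), (x, 10, 9), (x, 27, 10), (x, 27, 27), (x, 27, 32), (x, 27, 39), (x, 27, 6), (x, 27, 9), (x, 32, 10), (x, 32, 27), (x, 32, 32), (x, 32, 39), (x, 32, 6), (x, 32, 9), (x, 39, 10), (x, 39, 27), (x, 39, 32), (x, 39, 39), (x, 39, 6), (x, 39, 9), (x, 6, 10), (x, 6, 27), (x, 6, 32), (x, 6, 39), (x, 6, 6), (x, 6, 9), (x, 9, 10), (x, 9, 27), (x, 9, 32), (x, 9, 39), (x, 9, 6), (x, 9, 9)}
Selection D < D2: {(a, 15, 18), (x, 10, 27), (x, 10, 32), (x, 10, 39), (x, 27, 32), (x, 27, 39), (x, 32, 39), (x, 6, 10), (x, 6, 27), (x, 6, 32), (x, 6, 39), (x, 6, 9), (x, 9, 10), (x, 9, 27), (x, 9, 32), (x, 9, 39)}
Keep only column(s) A, D2 (10 duplicate(s) eliminated): {(a, 18), (x, 10), (x, 27), (x, 32), (x, 39), (x, 9)}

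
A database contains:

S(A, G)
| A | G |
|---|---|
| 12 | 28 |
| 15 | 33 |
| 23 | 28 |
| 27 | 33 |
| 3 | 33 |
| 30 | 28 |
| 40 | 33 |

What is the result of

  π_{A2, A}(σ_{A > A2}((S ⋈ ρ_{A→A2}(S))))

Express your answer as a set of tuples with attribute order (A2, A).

ρ[A→A2]: schema becomes (A2, G); tuples unchanged.
Joining S and ρ_{A→A2}(S) on G yields {(12, 28, 12), (12, 28, 23), (12, 28, 30), (15, 33, 15), (15, 33, 27), (15, 33, 3), (15, 33, 40), (23, 28, 12), (23, 28, 23), (23, 28, 30), (27, 33, 15), (27, 33, 27), (27, 33, 3), (27, 33, 40), (3, 33, 15), (3, 33, 27), (3, 33, 3), (3, 33, 40), (30, 28, 12), (30, 28, 23), (30, 28, 30), (40, 33, 15), (40, 33, 27), (40, 33, 3), (40, 33, 40)}.
Selection A > A2: {(15, 33, 3), (23, 28, 12), (27, 33, 15), (27, 33, 3), (30, 28, 12), (30, 28, 23), (40, 33, 15), (40, 33, 27), (40, 33, 3)}
Projecting to A2, A: {(12, 23), (12, 30), (15, 27), (15, 40), (23, 30), (27, 40), (3, 15), (3, 27), (3, 40)}

{(12, 23), (12, 30), (15, 27), (15, 40), (23, 30), (27, 40), (3, 15), (3, 27), (3, 40)}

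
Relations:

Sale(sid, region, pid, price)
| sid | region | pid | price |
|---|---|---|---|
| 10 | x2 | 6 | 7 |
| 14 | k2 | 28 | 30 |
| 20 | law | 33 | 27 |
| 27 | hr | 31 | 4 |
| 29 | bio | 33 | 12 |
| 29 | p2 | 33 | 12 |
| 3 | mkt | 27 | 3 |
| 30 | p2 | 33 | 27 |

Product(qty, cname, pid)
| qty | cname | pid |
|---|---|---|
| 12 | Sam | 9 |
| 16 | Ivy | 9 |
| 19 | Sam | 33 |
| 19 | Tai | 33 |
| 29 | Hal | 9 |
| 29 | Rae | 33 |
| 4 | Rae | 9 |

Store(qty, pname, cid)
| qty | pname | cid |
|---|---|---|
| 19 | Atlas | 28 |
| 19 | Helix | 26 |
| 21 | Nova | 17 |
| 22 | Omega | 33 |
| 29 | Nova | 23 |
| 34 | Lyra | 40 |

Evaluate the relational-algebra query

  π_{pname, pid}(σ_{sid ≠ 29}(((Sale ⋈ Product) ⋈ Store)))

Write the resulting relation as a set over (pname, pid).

Joining Sale and Product on pid yields {(20, law, 33, 27, 19, Sam), (20, law, 33, 27, 19, Tai), (20, law, 33, 27, 29, Rae), (29, bio, 33, 12, 19, Sam), (29, bio, 33, 12, 19, Tai), (29, bio, 33, 12, 29, Rae), (29, p2, 33, 12, 19, Sam), (29, p2, 33, 12, 19, Tai), (29, p2, 33, 12, 29, Rae), (30, p2, 33, 27, 19, Sam), (30, p2, 33, 27, 19, Tai), (30, p2, 33, 27, 29, Rae)}.
Joining (Sale ⋈ Product) and Store on qty yields {(20, law, 33, 27, 19, Sam, Atlas, 28), (20, law, 33, 27, 19, Sam, Helix, 26), (20, law, 33, 27, 19, Tai, Atlas, 28), (20, law, 33, 27, 19, Tai, Helix, 26), (20, law, 33, 27, 29, Rae, Nova, 23), (29, bio, 33, 12, 19, Sam, Atlas, 28), (29, bio, 33, 12, 19, Sam, Helix, 26), (29, bio, 33, 12, 19, Tai, Atlas, 28), (29, bio, 33, 12, 19, Tai, Helix, 26), (29, bio, 33, 12, 29, Rae, Nova, 23), (29, p2, 33, 12, 19, Sam, Atlas, 28), (29, p2, 33, 12, 19, Sam, Helix, 26), (29, p2, 33, 12, 19, Tai, Atlas, 28), (29, p2, 33, 12, 19, Tai, Helix, 26), (29, p2, 33, 12, 29, Rae, Nova, 23), (30, p2, 33, 27, 19, Sam, Atlas, 28), (30, p2, 33, 27, 19, Sam, Helix, 26), (30, p2, 33, 27, 19, Tai, Atlas, 28), (30, p2, 33, 27, 19, Tai, Helix, 26), (30, p2, 33, 27, 29, Rae, Nova, 23)}.
Selection sid ≠ 29: {(20, law, 33, 27, 19, Sam, Atlas, 28), (20, law, 33, 27, 19, Sam, Helix, 26), (20, law, 33, 27, 19, Tai, Atlas, 28), (20, law, 33, 27, 19, Tai, Helix, 26), (20, law, 33, 27, 29, Rae, Nova, 23), (30, p2, 33, 27, 19, Sam, Atlas, 28), (30, p2, 33, 27, 19, Sam, Helix, 26), (30, p2, 33, 27, 19, Tai, Atlas, 28), (30, p2, 33, 27, 19, Tai, Helix, 26), (30, p2, 33, 27, 29, Rae, Nova, 23)}
π[pname, pid]: project onto (pname, pid) (7 duplicate(s) eliminated) → {(Atlas, 33), (Helix, 33), (Nova, 33)}

{(Atlas, 33), (Helix, 33), (Nova, 33)}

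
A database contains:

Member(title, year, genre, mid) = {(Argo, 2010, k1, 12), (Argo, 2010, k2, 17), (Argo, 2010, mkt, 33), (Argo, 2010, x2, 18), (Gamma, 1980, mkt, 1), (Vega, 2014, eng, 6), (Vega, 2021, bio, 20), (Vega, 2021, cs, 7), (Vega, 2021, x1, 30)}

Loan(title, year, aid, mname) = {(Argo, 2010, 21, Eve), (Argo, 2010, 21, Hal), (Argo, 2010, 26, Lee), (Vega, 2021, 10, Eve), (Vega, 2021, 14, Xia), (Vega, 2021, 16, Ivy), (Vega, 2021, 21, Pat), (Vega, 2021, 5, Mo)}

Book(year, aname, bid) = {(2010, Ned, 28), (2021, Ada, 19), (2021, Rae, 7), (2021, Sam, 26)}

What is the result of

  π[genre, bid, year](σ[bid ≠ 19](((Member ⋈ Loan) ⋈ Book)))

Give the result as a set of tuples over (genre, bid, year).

{(bio, 26, 2021), (bio, 7, 2021), (cs, 26, 2021), (cs, 7, 2021), (k1, 28, 2010), (k2, 28, 2010), (mkt, 28, 2010), (x1, 26, 2021), (x1, 7, 2021), (x2, 28, 2010)}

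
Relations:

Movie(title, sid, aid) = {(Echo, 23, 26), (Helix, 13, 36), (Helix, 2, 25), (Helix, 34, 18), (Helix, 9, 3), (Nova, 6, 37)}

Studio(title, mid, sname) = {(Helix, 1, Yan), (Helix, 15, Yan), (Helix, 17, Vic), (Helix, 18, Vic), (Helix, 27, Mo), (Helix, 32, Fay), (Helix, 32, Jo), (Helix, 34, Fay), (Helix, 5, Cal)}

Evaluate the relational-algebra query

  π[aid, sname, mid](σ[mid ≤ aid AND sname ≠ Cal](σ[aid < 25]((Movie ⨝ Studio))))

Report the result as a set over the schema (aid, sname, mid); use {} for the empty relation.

{(18, Vic, 17), (18, Vic, 18), (18, Yan, 1), (18, Yan, 15), (3, Yan, 1)}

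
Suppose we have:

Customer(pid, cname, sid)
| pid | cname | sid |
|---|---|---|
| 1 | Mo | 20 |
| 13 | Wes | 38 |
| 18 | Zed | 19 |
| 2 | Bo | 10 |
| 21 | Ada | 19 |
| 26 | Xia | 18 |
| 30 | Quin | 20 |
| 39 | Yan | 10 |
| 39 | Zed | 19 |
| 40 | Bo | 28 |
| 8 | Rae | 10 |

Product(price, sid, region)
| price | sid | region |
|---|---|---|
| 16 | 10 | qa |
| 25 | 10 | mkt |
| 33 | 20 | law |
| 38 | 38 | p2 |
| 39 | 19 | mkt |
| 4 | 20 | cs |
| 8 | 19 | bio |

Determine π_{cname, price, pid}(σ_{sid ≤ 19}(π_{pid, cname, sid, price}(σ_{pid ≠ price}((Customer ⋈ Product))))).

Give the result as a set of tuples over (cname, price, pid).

Natural join on sid: {(1, Mo, 20, 33, law), (1, Mo, 20, 4, cs), (13, Wes, 38, 38, p2), (18, Zed, 19, 39, mkt), (18, Zed, 19, 8, bio), (2, Bo, 10, 16, qa), (2, Bo, 10, 25, mkt), (21, Ada, 19, 39, mkt), (21, Ada, 19, 8, bio), (30, Quin, 20, 33, law), (30, Quin, 20, 4, cs), (39, Yan, 10, 16, qa), (39, Yan, 10, 25, mkt), (39, Zed, 19, 39, mkt), (39, Zed, 19, 8, bio), (8, Rae, 10, 16, qa), (8, Rae, 10, 25, mkt)}
σ[pid ≠ price]: keep tuples satisfying pid ≠ price → {(1, Mo, 20, 33, law), (1, Mo, 20, 4, cs), (13, Wes, 38, 38, p2), (18, Zed, 19, 39, mkt), (18, Zed, 19, 8, bio), (2, Bo, 10, 16, qa), (2, Bo, 10, 25, mkt), (21, Ada, 19, 39, mkt), (21, Ada, 19, 8, bio), (30, Quin, 20, 33, law), (30, Quin, 20, 4, cs), (39, Yan, 10, 16, qa), (39, Yan, 10, 25, mkt), (39, Zed, 19, 8, bio), (8, Rae, 10, 16, qa), (8, Rae, 10, 25, mkt)}
π_{pid, cname, sid, price} gives {(1, Mo, 20, 33), (1, Mo, 20, 4), (13, Wes, 38, 38), (18, Zed, 19, 39), (18, Zed, 19, 8), (2, Bo, 10, 16), (2, Bo, 10, 25), (21, Ada, 19, 39), (21, Ada, 19, 8), (30, Quin, 20, 33), (30, Quin, 20, 4), (39, Yan, 10, 16), (39, Yan, 10, 25), (39, Zed, 19, 8), (8, Rae, 10, 16), (8, Rae, 10, 25)}.
σ[sid ≤ 19]: keep tuples satisfying sid ≤ 19 → {(18, Zed, 19, 39), (18, Zed, 19, 8), (2, Bo, 10, 16), (2, Bo, 10, 25), (21, Ada, 19, 39), (21, Ada, 19, 8), (39, Yan, 10, 16), (39, Yan, 10, 25), (39, Zed, 19, 8), (8, Rae, 10, 16), (8, Rae, 10, 25)}
π_{cname, price, pid} gives {(Ada, 39, 21), (Ada, 8, 21), (Bo, 16, 2), (Bo, 25, 2), (Rae, 16, 8), (Rae, 25, 8), (Yan, 16, 39), (Yan, 25, 39), (Zed, 39, 18), (Zed, 8, 18), (Zed, 8, 39)}.

{(Ada, 39, 21), (Ada, 8, 21), (Bo, 16, 2), (Bo, 25, 2), (Rae, 16, 8), (Rae, 25, 8), (Yan, 16, 39), (Yan, 25, 39), (Zed, 39, 18), (Zed, 8, 18), (Zed, 8, 39)}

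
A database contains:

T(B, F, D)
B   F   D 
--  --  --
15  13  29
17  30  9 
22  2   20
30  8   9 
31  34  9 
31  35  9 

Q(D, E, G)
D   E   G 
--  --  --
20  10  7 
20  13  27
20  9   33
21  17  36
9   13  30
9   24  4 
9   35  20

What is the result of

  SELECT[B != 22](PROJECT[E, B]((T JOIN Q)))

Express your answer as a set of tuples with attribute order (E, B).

{(13, 17), (13, 30), (13, 31), (24, 17), (24, 30), (24, 31), (35, 17), (35, 30), (35, 31)}

T ⋈ Q (natural join on D): {(17, 30, 9, 13, 30), (17, 30, 9, 24, 4), (17, 30, 9, 35, 20), (22, 2, 20, 10, 7), (22, 2, 20, 13, 27), (22, 2, 20, 9, 33), (30, 8, 9, 13, 30), (30, 8, 9, 24, 4), (30, 8, 9, 35, 20), (31, 34, 9, 13, 30), (31, 34, 9, 24, 4), (31, 34, 9, 35, 20), (31, 35, 9, 13, 30), (31, 35, 9, 24, 4), (31, 35, 9, 35, 20)}
π_{E, B} gives {(10, 22), (13, 17), (13, 22), (13, 30), (13, 31), (24, 17), (24, 30), (24, 31), (35, 17), (35, 30), (35, 31), (9, 22)} (3 duplicate(s) eliminated).
Filtering on B != 22 leaves {(13, 17), (13, 30), (13, 31), (24, 17), (24, 30), (24, 31), (35, 17), (35, 30), (35, 31)}.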